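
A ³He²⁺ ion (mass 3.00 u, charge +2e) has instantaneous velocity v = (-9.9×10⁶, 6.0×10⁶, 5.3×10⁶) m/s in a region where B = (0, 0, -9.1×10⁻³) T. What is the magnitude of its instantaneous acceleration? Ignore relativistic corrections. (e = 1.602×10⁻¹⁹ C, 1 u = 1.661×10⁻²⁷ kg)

|a| ≈ 6.77×10¹² m/s²

v×B = (-5.46×10⁴, -9.01×10⁴, 0) N/C.
F = q v×B = (3.204×10⁻¹⁹ C)·(-5.46×10⁴, -9.01×10⁴, 0) = (-1.75×10⁻¹⁴, -2.89×10⁻¹⁴, 0) N.
|a| = |F|/m = 3.375×10⁻¹⁴/4.983×10⁻²⁷ ≈ 6.77×10¹² m/s².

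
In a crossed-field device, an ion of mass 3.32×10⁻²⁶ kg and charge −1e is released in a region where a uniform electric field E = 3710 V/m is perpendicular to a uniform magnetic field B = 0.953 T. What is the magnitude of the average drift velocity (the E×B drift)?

v_d ≈ 3890 m/s

The E×B drift speed is v_d = E/B.
v_d = 3710/0.953 = 3890 m/s.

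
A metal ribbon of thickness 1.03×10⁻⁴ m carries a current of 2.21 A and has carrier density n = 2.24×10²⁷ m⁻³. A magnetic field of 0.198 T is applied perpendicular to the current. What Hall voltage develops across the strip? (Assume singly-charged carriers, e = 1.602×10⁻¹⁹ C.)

V_H = IB/(n e t).
V_H = (2.21)(0.198)/((2.24×10²⁷)(1.602×10⁻¹⁹)(1.03×10⁻⁴)) ≈ 1.18×10⁻⁵ V.

V_H ≈ 1.18×10⁻⁵ V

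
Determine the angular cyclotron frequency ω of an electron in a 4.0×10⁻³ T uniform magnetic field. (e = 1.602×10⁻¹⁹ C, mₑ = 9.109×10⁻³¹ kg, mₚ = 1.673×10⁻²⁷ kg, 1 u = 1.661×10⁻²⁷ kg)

ω = |q|B/m.
ω = (1.602×10⁻¹⁹)(4.0×10⁻³)/9.109×10⁻³¹ ≈ 7.0×10⁸ rad/s.

ω ≈ 7.0×10⁸ rad/s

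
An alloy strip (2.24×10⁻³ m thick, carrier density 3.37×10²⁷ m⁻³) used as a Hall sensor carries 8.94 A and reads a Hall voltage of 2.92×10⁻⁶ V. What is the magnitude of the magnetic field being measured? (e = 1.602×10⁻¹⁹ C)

B ≈ 0.395 T

From V_H = IB/(n e t), B = V_H n e t / I.
B = (2.92×10⁻⁶)(3.37×10²⁷)(1.602×10⁻¹⁹)(2.24×10⁻³)/8.94 ≈ 0.395 T.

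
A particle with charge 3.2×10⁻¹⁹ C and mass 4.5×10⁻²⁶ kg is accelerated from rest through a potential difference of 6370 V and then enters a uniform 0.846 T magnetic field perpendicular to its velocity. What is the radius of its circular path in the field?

r ≈ 0.0500 m

Acceleration: |q|V = ½mv² ⇒ v = √(2|q|V/m) = √(2·3.2×10⁻¹⁹·6370/4.5×10⁻²⁶) ≈ 3.010×10⁵ m/s.
In the field: r = mv/(|q|B) = (4.5×10⁻²⁶)(3.010×10⁵)/((3.2×10⁻¹⁹)(0.846)) ≈ 0.0500 m.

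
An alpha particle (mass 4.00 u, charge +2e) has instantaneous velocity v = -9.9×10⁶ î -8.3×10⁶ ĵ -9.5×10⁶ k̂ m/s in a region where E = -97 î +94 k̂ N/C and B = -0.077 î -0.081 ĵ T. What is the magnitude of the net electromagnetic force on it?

|F| ≈ 3.44×10⁻¹³ N

v×B = (-7.70×10⁵, 7.32×10⁵, 1.63×10⁵) N/C.
E + v×B = (-7.70×10⁵, 7.32×10⁵, 1.63×10⁵) N/C.
F = q(E + v×B) = (3.204×10⁻¹⁹ C)·(-7.70×10⁵, 7.32×10⁵, 1.63×10⁵) = (-2.47×10⁻¹³, 2.34×10⁻¹³, 5.22×10⁻¹⁴) N.
|F| = 3.44×10⁻¹³ N.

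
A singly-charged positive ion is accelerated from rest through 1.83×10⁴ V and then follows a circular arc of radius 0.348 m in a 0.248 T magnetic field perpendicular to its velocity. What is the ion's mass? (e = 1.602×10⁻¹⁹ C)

m ≈ 3.26×10⁻²⁶ kg

Combine |q|V = ½mv² and r = mv/(|q|B): eliminate v to get m = qB²r²/(2V).
m = (1.602×10⁻¹⁹)(0.248)²(0.348)²/(2·1.83×10⁴) ≈ 3.26×10⁻²⁶ kg.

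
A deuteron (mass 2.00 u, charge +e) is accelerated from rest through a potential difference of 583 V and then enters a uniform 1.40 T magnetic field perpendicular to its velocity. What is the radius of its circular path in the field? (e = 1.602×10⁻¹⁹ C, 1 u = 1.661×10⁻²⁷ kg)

Acceleration: |q|V = ½mv² ⇒ v = √(2|q|V/m) = √(2·1.602×10⁻¹⁹·583/3.322×10⁻²⁷) ≈ 2.371×10⁵ m/s.
In the field: r = mv/(|q|B) = (3.322×10⁻²⁷)(2.371×10⁵)/((1.602×10⁻¹⁹)(1.40)) ≈ 3.51×10⁻³ m.

r ≈ 3.51×10⁻³ m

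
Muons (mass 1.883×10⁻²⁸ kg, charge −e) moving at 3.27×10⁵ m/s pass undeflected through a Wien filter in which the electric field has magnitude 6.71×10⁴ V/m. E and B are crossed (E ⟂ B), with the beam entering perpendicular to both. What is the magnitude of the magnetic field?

Balance of forces in the selector: qE = qvB ⇒ B = E/v.
B = 6.71×10⁴/3.27×10⁵ = 0.205 T.

B = 0.205 T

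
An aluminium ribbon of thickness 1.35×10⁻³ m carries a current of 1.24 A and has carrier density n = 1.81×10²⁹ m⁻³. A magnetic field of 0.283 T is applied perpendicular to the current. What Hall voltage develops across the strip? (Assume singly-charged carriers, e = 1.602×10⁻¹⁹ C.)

V_H = IB/(n e t).
V_H = (1.24)(0.283)/((1.81×10²⁹)(1.602×10⁻¹⁹)(1.35×10⁻³)) ≈ 8.96×10⁻⁹ V.

V_H ≈ 8.96×10⁻⁹ V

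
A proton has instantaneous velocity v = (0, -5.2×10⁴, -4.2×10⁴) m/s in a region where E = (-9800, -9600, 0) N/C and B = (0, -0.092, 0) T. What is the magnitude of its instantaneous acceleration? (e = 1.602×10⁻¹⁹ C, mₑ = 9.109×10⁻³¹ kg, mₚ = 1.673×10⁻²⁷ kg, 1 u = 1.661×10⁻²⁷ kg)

|a| ≈ 1.60×10¹² m/s²

v×B = (-3860, 0, 0) N/C.
E + v×B = (-1.37×10⁴, -9600, 0) N/C.
F = q(E + v×B) = (1.602×10⁻¹⁹ C)·(-1.37×10⁴, -9600, 0) = (-2.19×10⁻¹⁵, -1.54×10⁻¹⁵, 0) N.
|a| = |F|/m = 2.675×10⁻¹⁵/1.673×10⁻²⁷ ≈ 1.60×10¹² m/s².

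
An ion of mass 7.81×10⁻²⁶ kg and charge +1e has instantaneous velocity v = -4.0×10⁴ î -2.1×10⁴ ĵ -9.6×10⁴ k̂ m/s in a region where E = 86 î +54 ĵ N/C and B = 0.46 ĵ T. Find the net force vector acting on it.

F ≈ (7.09×10⁻¹⁵, 8.65×10⁻¹⁸, -2.95×10⁻¹⁵) N

v×B = (4.42×10⁴, 0, -1.84×10⁴) N/C.
E + v×B = (4.42×10⁴, 54.0, -1.84×10⁴) N/C.
F = q(E + v×B) = (1.602×10⁻¹⁹ C)·(4.42×10⁴, 54.0, -1.84×10⁴) = (7.09×10⁻¹⁵, 8.65×10⁻¹⁸, -2.95×10⁻¹⁵) N.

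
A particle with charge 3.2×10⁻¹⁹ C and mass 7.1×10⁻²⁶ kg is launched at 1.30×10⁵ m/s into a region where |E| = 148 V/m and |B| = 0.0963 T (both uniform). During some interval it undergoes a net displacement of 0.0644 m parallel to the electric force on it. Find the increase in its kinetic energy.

ΔKE ≈ 3.05×10⁻¹⁸ J

The magnetic force is always ⟂ v and does no work; only the electric force changes KE.
ΔKE = F_E · d = |q|E d = (3.2×10⁻¹⁹)(148)(0.0644) ≈ 3.05×10⁻¹⁸ J.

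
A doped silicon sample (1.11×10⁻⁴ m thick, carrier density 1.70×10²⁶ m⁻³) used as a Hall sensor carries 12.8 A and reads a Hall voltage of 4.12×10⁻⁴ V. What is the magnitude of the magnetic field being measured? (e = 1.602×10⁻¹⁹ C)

From V_H = IB/(n e t), B = V_H n e t / I.
B = (4.12×10⁻⁴)(1.70×10²⁶)(1.602×10⁻¹⁹)(1.11×10⁻⁴)/12.8 ≈ 0.0973 T.

B ≈ 0.0973 T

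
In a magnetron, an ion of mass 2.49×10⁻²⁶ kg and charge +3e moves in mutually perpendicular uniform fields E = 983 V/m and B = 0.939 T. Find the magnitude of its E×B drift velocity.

v_d ≈ 1050 m/s

The steady drift has the magnetic force balancing the electric force, so v_d = E/B.
v_d = 983/0.939 = 1050 m/s.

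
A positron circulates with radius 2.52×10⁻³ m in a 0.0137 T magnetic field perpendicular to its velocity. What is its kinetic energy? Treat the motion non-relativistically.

v = |q|Br/m, then KE = ½mv² = (qBr)²/(2m).
v = (1.602×10⁻¹⁹)(0.0137)(2.52×10⁻³)/9.109×10⁻³¹ ≈ 6.072×10⁶ m/s.
KE = ½(9.109×10⁻³¹)(6.072×10⁶)² ≈ 1.68×10⁻¹⁷ J.

KE ≈ 1.68×10⁻¹⁷ J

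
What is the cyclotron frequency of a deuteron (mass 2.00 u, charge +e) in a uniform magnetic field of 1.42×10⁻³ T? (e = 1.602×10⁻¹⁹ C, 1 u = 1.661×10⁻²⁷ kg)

f = |q|B/(2πm).
f = (1.602×10⁻¹⁹)(1.42×10⁻³)/(2π·3.322×10⁻²⁷) ≈ 1.09×10⁴ Hz.

f ≈ 1.09×10⁴ Hz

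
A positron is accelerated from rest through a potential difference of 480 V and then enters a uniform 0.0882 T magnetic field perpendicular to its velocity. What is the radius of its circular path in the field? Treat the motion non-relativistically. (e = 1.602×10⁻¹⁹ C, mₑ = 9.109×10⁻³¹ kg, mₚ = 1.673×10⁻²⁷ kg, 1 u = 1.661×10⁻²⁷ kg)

r ≈ 8.38×10⁻⁴ m

Acceleration: |q|V = ½mv² ⇒ v = √(2|q|V/m) = √(2·1.602×10⁻¹⁹·480/9.109×10⁻³¹) ≈ 1.299×10⁷ m/s.
In the field: r = mv/(|q|B) = (9.109×10⁻³¹)(1.299×10⁷)/((1.602×10⁻¹⁹)(0.0882)) ≈ 8.38×10⁻⁴ m.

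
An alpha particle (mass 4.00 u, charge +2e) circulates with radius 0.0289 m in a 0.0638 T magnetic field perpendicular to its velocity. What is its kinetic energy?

KE ≈ 2.63×10⁻¹⁷ J

v = |q|Br/m, then KE = ½mv² = (qBr)²/(2m).
v = (3.204×10⁻¹⁹)(0.0638)(0.0289)/6.644×10⁻²⁷ ≈ 8.892×10⁴ m/s.
KE = ½(6.644×10⁻²⁷)(8.892×10⁴)² ≈ 2.63×10⁻¹⁷ J.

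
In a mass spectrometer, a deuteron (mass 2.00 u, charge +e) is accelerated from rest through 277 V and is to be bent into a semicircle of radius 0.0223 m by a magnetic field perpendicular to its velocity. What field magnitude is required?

B ≈ 0.152 T

v = √(2|q|V/m) = √(2·1.602×10⁻¹⁹·277/3.322×10⁻²⁷) ≈ 1.635×10⁵ m/s.
B = mv/(|q|r) = (3.322×10⁻²⁷)(1.635×10⁵)/((1.602×10⁻¹⁹)(0.0223)) ≈ 0.152 T.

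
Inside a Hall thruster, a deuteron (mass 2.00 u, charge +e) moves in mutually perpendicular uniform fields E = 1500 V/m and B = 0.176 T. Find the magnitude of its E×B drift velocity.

In crossed fields the guiding centre drifts at v_d = |E×B|/B² = E/B, independent of charge and mass.
v_d = 1500/0.176 = 8520 m/s.

v_d ≈ 8520 m/s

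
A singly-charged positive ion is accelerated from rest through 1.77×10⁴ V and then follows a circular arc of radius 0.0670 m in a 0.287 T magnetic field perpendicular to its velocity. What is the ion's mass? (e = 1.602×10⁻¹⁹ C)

m ≈ 1.67×10⁻²⁷ kg

Combine |q|V = ½mv² and r = mv/(|q|B): eliminate v to get m = qB²r²/(2V).
m = (1.602×10⁻¹⁹)(0.287)²(0.0670)²/(2·1.77×10⁴) ≈ 1.67×10⁻²⁷ kg.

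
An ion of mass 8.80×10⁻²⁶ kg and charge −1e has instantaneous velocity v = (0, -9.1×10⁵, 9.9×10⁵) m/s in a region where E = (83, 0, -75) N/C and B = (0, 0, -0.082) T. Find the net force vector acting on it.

v×B = (7.46×10⁴, 0, 0) N/C.
E + v×B = (7.47×10⁴, 0, -75.0) N/C.
F = q(E + v×B) = (−1.602×10⁻¹⁹ C)·(7.47×10⁴, 0, -75.0) = (-1.20×10⁻¹⁴, 0, 1.20×10⁻¹⁷) N.

F ≈ (-1.20×10⁻¹⁴, 0, 1.20×10⁻¹⁷) N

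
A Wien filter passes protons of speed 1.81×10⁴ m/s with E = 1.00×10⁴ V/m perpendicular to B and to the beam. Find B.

B = 0.552 T

Balance of forces in the selector: qE = qvB ⇒ B = E/v.
B = 1.00×10⁴/1.81×10⁴ = 0.552 T.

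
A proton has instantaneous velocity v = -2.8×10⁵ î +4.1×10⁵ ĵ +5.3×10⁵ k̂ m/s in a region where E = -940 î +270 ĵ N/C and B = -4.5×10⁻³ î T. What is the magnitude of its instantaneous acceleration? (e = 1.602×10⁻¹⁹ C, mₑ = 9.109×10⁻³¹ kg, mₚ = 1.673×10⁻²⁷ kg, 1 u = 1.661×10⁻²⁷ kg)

|a| ≈ 2.83×10¹¹ m/s²

v×B = (0, -2380, 1840) N/C.
E + v×B = (-940, -2120, 1840) N/C.
F = q(E + v×B) = (1.602×10⁻¹⁹ C)·(-940, -2120, 1840) = (-1.51×10⁻¹⁶, -3.39×10⁻¹⁶, 2.96×10⁻¹⁶) N.
|a| = |F|/m = 4.742×10⁻¹⁶/1.673×10⁻²⁷ ≈ 2.83×10¹¹ m/s².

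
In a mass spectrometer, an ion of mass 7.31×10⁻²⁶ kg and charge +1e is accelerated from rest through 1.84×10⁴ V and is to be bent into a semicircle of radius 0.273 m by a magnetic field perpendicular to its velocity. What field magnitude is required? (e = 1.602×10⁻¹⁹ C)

v = √(2|q|V/m) = √(2·1.602×10⁻¹⁹·1.84×10⁴/7.31×10⁻²⁶) ≈ 2.840×10⁵ m/s.
B = mv/(|q|r) = (7.31×10⁻²⁶)(2.840×10⁵)/((1.602×10⁻¹⁹)(0.273)) ≈ 0.475 T.

B ≈ 0.475 T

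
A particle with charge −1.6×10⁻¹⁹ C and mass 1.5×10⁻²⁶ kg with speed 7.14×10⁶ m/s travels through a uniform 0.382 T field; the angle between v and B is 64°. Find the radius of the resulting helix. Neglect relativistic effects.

v⊥ = v sinθ = 7.14×10⁶·sin64° ≈ 6.417×10⁶ m/s.
r = m v⊥/(|q|B) = (1.5×10⁻²⁶)(6.417×10⁶)/((1.6×10⁻¹⁹)(0.382)) ≈ 1.57 m.

r ≈ 1.57 m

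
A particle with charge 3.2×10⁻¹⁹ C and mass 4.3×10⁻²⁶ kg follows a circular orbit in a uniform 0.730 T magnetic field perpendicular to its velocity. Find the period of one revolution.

T ≈ 1.16×10⁻⁶ s

The cyclotron period depends only on m, q, B: T = 2πm/(|q|B).
T = 2π(4.3×10⁻²⁶)/((3.2×10⁻¹⁹)(0.730)) ≈ 1.16×10⁻⁶ s.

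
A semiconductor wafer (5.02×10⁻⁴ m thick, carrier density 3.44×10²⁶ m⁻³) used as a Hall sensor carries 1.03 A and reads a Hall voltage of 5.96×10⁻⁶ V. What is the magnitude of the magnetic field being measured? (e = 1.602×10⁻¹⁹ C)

From V_H = IB/(n e t), B = V_H n e t / I.
B = (5.96×10⁻⁶)(3.44×10²⁶)(1.602×10⁻¹⁹)(5.02×10⁻⁴)/1.03 ≈ 0.160 T.

B ≈ 0.160 T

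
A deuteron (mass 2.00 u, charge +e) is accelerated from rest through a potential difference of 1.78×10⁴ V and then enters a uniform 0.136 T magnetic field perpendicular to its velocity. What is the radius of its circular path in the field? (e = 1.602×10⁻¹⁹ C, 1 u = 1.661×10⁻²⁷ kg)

Acceleration: |q|V = ½mv² ⇒ v = √(2|q|V/m) = √(2·1.602×10⁻¹⁹·1.78×10⁴/3.322×10⁻²⁷) ≈ 1.310×10⁶ m/s.
In the field: r = mv/(|q|B) = (3.322×10⁻²⁷)(1.310×10⁶)/((1.602×10⁻¹⁹)(0.136)) ≈ 0.200 m.

r ≈ 0.200 m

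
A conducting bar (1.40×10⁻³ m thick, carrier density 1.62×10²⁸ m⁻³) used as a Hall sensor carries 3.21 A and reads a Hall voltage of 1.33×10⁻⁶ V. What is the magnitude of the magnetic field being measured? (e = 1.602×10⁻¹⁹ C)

B ≈ 1.51 T

From V_H = IB/(n e t), B = V_H n e t / I.
B = (1.33×10⁻⁶)(1.62×10²⁸)(1.602×10⁻¹⁹)(1.40×10⁻³)/3.21 ≈ 1.51 T.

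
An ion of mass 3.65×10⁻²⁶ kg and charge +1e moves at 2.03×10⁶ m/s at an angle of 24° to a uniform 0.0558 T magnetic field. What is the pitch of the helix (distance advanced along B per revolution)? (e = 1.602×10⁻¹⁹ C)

p ≈ 47.6 m

v∥ = v cosθ = 2.03×10⁶·cos24° ≈ 1.854×10⁶ m/s.
T = 2πm/(|q|B) = 2π(3.65×10⁻²⁶)/((1.602×10⁻¹⁹)(0.0558)) ≈ 2.566×10⁻⁵ s.
pitch = v∥ T = (1.854×10⁶)(2.566×10⁻⁵) ≈ 47.6 m.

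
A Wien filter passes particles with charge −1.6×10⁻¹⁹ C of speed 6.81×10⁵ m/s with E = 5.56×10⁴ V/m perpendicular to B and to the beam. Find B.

Balance of forces in the selector: qE = qvB ⇒ B = E/v.
B = 5.56×10⁴/6.81×10⁵ = 0.0816 T.

B = 0.0816 T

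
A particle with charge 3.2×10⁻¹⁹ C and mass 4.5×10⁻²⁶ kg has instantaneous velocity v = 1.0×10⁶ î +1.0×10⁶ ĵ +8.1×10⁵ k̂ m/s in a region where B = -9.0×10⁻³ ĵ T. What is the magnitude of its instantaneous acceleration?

v×B = (7290, 0, -9000) N/C.
F = q v×B = (3.2×10⁻¹⁹ C)·(7290, 0, -9000) = (2.33×10⁻¹⁵, 0, -2.88×10⁻¹⁵) N.
|a| = |F|/m = 3.706×10⁻¹⁵/4.5×10⁻²⁶ ≈ 8.24×10¹⁰ m/s².

|a| ≈ 8.24×10¹⁰ m/s²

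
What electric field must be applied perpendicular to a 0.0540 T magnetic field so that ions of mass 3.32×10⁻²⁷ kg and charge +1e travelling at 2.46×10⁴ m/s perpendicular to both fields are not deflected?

For straight-line motion qE = qvB, so E = vB.
E = 2.46×10⁴ × 0.0540 = 1330 V/m.

E = 1330 V/m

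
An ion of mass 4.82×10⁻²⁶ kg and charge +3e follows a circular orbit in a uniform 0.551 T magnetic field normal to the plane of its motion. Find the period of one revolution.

The cyclotron period depends only on m, q, B: T = 2πm/(|q|B).
T = 2π(4.82×10⁻²⁶)/((4.806×10⁻¹⁹)(0.551)) ≈ 1.14×10⁻⁶ s.

T ≈ 1.14×10⁻⁶ s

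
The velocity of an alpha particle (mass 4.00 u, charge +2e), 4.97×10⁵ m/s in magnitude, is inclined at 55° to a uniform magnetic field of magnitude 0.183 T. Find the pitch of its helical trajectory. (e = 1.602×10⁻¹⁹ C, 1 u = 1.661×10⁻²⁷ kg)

v∥ = v cosθ = 4.97×10⁵·cos55° ≈ 2.851×10⁵ m/s.
T = 2πm/(|q|B) = 2π(6.644×10⁻²⁷)/((3.204×10⁻¹⁹)(0.183)) ≈ 7.120×10⁻⁷ s.
pitch = v∥ T = (2.851×10⁵)(7.120×10⁻⁷) ≈ 0.203 m.

p ≈ 0.203 m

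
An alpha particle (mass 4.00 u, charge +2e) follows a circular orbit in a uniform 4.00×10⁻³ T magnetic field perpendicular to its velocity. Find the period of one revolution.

The cyclotron period depends only on m, q, B: T = 2πm/(|q|B).
T = 2π(6.644×10⁻²⁷)/((3.204×10⁻¹⁹)(4.00×10⁻³)) ≈ 3.26×10⁻⁵ s.

T ≈ 3.26×10⁻⁵ s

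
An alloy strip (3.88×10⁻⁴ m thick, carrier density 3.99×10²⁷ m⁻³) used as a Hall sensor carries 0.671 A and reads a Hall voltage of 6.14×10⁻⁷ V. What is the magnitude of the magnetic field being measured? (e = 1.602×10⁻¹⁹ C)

B ≈ 0.227 T

From V_H = IB/(n e t), B = V_H n e t / I.
B = (6.14×10⁻⁷)(3.99×10²⁷)(1.602×10⁻¹⁹)(3.88×10⁻⁴)/0.671 ≈ 0.227 T.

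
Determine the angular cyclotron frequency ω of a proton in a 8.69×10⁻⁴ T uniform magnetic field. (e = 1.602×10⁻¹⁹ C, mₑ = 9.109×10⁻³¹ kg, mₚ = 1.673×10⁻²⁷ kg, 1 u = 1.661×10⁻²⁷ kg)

ω ≈ 8.32×10⁴ rad/s

ω = |q|B/m.
ω = (1.602×10⁻¹⁹)(8.69×10⁻⁴)/1.673×10⁻²⁷ ≈ 8.32×10⁴ rad/s.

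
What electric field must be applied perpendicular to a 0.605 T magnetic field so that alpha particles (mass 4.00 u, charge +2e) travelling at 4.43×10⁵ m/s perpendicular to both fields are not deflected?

For straight-line motion qE = qvB, so E = vB.
E = 4.43×10⁵ × 0.605 = 2.68×10⁵ V/m.

E = 2.68×10⁵ V/m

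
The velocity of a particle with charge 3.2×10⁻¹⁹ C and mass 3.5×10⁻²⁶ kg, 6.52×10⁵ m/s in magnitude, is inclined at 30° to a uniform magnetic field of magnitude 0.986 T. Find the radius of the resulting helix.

v⊥ = v sinθ = 6.52×10⁵·sin30° ≈ 3.260×10⁵ m/s.
r = m v⊥/(|q|B) = (3.5×10⁻²⁶)(3.260×10⁵)/((3.2×10⁻¹⁹)(0.986)) ≈ 0.0362 m.

r ≈ 0.0362 m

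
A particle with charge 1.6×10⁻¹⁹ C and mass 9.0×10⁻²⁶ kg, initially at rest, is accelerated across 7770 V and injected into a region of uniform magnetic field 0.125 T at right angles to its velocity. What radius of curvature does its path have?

r ≈ 0.748 m

Acceleration: |q|V = ½mv² ⇒ v = √(2|q|V/m) = √(2·1.6×10⁻¹⁹·7770/9.0×10⁻²⁶) ≈ 1.662×10⁵ m/s.
In the field: r = mv/(|q|B) = (9.0×10⁻²⁶)(1.662×10⁵)/((1.6×10⁻¹⁹)(0.125)) ≈ 0.748 m.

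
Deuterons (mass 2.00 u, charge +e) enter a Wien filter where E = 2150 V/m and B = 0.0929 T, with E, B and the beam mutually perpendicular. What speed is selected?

Straight-line motion ⇒ electric and magnetic forces cancel, so E = vB.
v = E/B = 2150/0.0929 = 2.31×10⁴ m/s.

v = 2.31×10⁴ m/s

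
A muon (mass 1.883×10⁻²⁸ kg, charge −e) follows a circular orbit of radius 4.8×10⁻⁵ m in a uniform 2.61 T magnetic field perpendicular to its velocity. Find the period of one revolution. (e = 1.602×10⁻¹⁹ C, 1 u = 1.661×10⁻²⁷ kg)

The cyclotron period depends only on m, q, B: T = 2πm/(|q|B).
T = 2π(1.883×10⁻²⁸)/((1.602×10⁻¹⁹)(2.61)) ≈ 2.83×10⁻⁹ s.

T ≈ 2.83×10⁻⁹ s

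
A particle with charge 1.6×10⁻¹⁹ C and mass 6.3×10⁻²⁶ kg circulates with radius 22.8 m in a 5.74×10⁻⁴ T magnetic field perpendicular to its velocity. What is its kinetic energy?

KE ≈ 3.48×10⁻¹⁷ J

v = |q|Br/m, then KE = ½mv² = (qBr)²/(2m).
v = (1.6×10⁻¹⁹)(5.74×10⁻⁴)(22.8)/6.3×10⁻²⁶ ≈ 3.324×10⁴ m/s.
KE = ½(6.3×10⁻²⁶)(3.324×10⁴)² ≈ 3.48×10⁻¹⁷ J.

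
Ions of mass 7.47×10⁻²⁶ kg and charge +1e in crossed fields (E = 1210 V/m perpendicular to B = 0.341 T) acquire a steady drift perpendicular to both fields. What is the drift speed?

v_d ≈ 3550 m/s

In crossed fields the guiding centre drifts at v_d = |E×B|/B² = E/B, independent of charge and mass.
v_d = 1210/0.341 = 3550 m/s.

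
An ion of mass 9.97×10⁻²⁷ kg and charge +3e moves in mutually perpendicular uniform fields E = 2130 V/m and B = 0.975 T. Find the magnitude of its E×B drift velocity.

The E×B drift speed is v_d = E/B.
v_d = 2130/0.975 = 2180 m/s.

v_d ≈ 2180 m/s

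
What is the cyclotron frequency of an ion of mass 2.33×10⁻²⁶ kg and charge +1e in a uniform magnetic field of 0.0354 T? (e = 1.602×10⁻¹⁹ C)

f = |q|B/(2πm).
f = (1.602×10⁻¹⁹)(0.0354)/(2π·2.33×10⁻²⁶) ≈ 3.87×10⁴ Hz.

f ≈ 3.87×10⁴ Hz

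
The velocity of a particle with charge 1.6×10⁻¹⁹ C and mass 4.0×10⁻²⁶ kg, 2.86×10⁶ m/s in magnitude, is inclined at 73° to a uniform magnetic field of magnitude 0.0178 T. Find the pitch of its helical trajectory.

p ≈ 73.8 m

v∥ = v cosθ = 2.86×10⁶·cos73° ≈ 8.362×10⁵ m/s.
T = 2πm/(|q|B) = 2π(4.0×10⁻²⁶)/((1.6×10⁻¹⁹)(0.0178)) ≈ 8.825×10⁻⁵ s.
pitch = v∥ T = (8.362×10⁵)(8.825×10⁻⁵) ≈ 73.8 m.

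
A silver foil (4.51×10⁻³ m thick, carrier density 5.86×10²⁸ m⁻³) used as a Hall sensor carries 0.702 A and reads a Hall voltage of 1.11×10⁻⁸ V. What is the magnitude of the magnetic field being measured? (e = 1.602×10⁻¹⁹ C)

B ≈ 0.669 T

From V_H = IB/(n e t), B = V_H n e t / I.
B = (1.11×10⁻⁸)(5.86×10²⁸)(1.602×10⁻¹⁹)(4.51×10⁻³)/0.702 ≈ 0.669 T.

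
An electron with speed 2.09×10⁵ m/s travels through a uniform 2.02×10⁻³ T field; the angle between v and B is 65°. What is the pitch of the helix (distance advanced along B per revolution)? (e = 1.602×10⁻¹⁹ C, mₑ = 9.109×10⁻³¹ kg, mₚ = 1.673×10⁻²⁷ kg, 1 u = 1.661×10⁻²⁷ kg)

p ≈ 1.56×10⁻³ m

v∥ = v cosθ = 2.09×10⁵·cos65° ≈ 8.833×10⁴ m/s.
T = 2πm/(|q|B) = 2π(9.109×10⁻³¹)/((1.602×10⁻¹⁹)(2.02×10⁻³)) ≈ 1.769×10⁻⁸ s.
pitch = v∥ T = (8.833×10⁴)(1.769×10⁻⁸) ≈ 1.56×10⁻³ m.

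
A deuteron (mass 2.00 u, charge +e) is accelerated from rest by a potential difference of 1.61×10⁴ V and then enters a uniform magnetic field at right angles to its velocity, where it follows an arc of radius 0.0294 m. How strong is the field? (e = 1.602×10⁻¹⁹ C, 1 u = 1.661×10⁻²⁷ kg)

v = √(2|q|V/m) = √(2·1.602×10⁻¹⁹·1.61×10⁴/3.322×10⁻²⁷) ≈ 1.246×10⁶ m/s.
B = mv/(|q|r) = (3.322×10⁻²⁷)(1.246×10⁶)/((1.602×10⁻¹⁹)(0.0294)) ≈ 0.879 T.

B ≈ 0.879 T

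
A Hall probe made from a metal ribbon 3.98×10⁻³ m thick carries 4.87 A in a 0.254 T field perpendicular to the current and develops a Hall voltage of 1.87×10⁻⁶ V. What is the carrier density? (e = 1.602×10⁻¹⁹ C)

From V_H = IB/(n e t), n = IB/(V_H e t).
n = (4.87)(0.254)/((1.87×10⁻⁶)(1.602×10⁻¹⁹)(3.98×10⁻³)) ≈ 1.04×10²⁷ m⁻³.

n ≈ 1.04×10²⁷ m⁻³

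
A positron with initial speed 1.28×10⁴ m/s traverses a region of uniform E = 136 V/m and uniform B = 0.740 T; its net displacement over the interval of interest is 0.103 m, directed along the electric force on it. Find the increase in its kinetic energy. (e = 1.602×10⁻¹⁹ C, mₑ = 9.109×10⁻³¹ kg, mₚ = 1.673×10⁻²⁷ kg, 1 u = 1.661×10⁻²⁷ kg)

The magnetic force is always ⟂ v and does no work; only the electric force changes KE.
ΔKE = F_E · d = |q|E d = (1.602×10⁻¹⁹)(136)(0.103) ≈ 2.24×10⁻¹⁸ J.

ΔKE ≈ 2.24×10⁻¹⁸ J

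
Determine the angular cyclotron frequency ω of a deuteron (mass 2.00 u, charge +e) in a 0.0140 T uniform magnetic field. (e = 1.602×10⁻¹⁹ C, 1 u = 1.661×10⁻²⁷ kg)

ω ≈ 6.75×10⁵ rad/s

ω = |q|B/m.
ω = (1.602×10⁻¹⁹)(0.0140)/3.322×10⁻²⁷ ≈ 6.75×10⁵ rad/s.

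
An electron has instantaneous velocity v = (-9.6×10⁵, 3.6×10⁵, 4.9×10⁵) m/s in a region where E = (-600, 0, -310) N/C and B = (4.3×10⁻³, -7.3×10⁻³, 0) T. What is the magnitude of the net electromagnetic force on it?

v×B = (3580, 2110, 5460) N/C.
E + v×B = (2980, 2110, 5150) N/C.
F = q(E + v×B) = (−1.602×10⁻¹⁹ C)·(2980, 2110, 5150) = (-4.77×10⁻¹⁶, -3.38×10⁻¹⁶, -8.25×10⁻¹⁶) N.
|F| = 1.01×10⁻¹⁵ N.

|F| ≈ 1.01×10⁻¹⁵ N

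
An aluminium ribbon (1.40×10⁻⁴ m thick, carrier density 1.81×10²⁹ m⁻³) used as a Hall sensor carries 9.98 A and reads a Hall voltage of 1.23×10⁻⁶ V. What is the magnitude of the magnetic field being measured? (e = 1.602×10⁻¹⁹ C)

From V_H = IB/(n e t), B = V_H n e t / I.
B = (1.23×10⁻⁶)(1.81×10²⁹)(1.602×10⁻¹⁹)(1.40×10⁻⁴)/9.98 ≈ 0.500 T.

B ≈ 0.500 T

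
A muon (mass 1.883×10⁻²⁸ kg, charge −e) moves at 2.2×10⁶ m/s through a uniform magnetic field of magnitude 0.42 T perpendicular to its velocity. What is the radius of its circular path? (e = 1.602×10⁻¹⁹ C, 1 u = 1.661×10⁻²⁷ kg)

The magnetic force provides the centripetal force: |q|vB = mv²/r.
r = mv/(|q|B) = (1.883×10⁻²⁸)(2.2×10⁶)/((1.602×10⁻¹⁹)(0.42)) ≈ 6.2×10⁻³ m.

r ≈ 6.2×10⁻³ m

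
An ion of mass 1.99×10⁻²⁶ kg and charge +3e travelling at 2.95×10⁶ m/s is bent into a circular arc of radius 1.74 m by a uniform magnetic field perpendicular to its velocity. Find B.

B ≈ 0.0702 T

From |q|vB = mv²/r, B = mv/(|q|r).
B = (1.99×10⁻²⁶)(2.95×10⁶)/((4.806×10⁻¹⁹)(1.74)) ≈ 0.0702 T.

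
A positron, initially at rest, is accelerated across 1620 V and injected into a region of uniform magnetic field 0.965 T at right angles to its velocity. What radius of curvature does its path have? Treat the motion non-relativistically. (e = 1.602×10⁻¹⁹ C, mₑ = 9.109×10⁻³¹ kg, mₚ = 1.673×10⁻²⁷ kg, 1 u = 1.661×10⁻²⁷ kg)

r ≈ 1.41×10⁻⁴ m

Acceleration: |q|V = ½mv² ⇒ v = √(2|q|V/m) = √(2·1.602×10⁻¹⁹·1620/9.109×10⁻³¹) ≈ 2.387×10⁷ m/s.
In the field: r = mv/(|q|B) = (9.109×10⁻³¹)(2.387×10⁷)/((1.602×10⁻¹⁹)(0.965)) ≈ 1.41×10⁻⁴ m.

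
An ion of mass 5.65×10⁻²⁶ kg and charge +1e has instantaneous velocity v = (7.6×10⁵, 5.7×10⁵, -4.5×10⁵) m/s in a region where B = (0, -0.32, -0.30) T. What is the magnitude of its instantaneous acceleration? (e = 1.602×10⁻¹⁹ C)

|a| ≈ 1.30×10¹² m/s²

v×B = (-3.15×10⁵, 2.28×10⁵, -2.43×10⁵) N/C.
F = q v×B = (1.602×10⁻¹⁹ C)·(-3.15×10⁵, 2.28×10⁵, -2.43×10⁵) = (-5.05×10⁻¹⁴, 3.65×10⁻¹⁴, -3.90×10⁻¹⁴) N.
|a| = |F|/m = 7.347×10⁻¹⁴/5.65×10⁻²⁶ ≈ 1.30×10¹² m/s².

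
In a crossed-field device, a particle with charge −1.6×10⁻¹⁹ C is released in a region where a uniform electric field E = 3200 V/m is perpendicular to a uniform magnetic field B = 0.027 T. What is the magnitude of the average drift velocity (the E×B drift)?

The steady drift has the magnetic force balancing the electric force, so v_d = E/B.
v_d = 3200/0.027 = 1.2×10⁵ m/s.

v_d ≈ 1.2×10⁵ m/s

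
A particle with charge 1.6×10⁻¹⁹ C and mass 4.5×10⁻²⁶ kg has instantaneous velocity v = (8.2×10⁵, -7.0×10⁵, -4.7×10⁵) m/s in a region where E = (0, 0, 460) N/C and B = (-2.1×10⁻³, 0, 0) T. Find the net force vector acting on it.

F ≈ (0, 1.58×10⁻¹⁶, -1.62×10⁻¹⁶) N

v×B = (0, 987, -1470) N/C.
E + v×B = (0, 987, -1010) N/C.
F = q(E + v×B) = (1.6×10⁻¹⁹ C)·(0, 987, -1010) = (0, 1.58×10⁻¹⁶, -1.62×10⁻¹⁶) N.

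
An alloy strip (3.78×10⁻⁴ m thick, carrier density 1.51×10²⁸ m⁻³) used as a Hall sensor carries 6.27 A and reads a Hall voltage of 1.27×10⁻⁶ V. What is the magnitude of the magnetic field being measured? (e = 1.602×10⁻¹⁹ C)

B ≈ 0.185 T

From V_H = IB/(n e t), B = V_H n e t / I.
B = (1.27×10⁻⁶)(1.51×10²⁸)(1.602×10⁻¹⁹)(3.78×10⁻⁴)/6.27 ≈ 0.185 T.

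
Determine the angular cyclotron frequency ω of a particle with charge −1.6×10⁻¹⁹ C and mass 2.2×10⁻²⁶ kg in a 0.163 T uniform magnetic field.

ω ≈ 1.19×10⁶ rad/s

ω = |q|B/m.
ω = (1.6×10⁻¹⁹)(0.163)/2.2×10⁻²⁶ ≈ 1.19×10⁶ rad/s.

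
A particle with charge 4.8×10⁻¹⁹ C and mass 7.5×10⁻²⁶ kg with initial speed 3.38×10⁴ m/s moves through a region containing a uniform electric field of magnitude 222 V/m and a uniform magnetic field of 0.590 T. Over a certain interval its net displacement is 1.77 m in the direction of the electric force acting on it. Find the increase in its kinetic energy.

The magnetic force is always ⟂ v and does no work; only the electric force changes KE.
ΔKE = F_E · d = |q|E d = (4.8×10⁻¹⁹)(222)(1.77) ≈ 1.89×10⁻¹⁶ J.

ΔKE ≈ 1.89×10⁻¹⁶ J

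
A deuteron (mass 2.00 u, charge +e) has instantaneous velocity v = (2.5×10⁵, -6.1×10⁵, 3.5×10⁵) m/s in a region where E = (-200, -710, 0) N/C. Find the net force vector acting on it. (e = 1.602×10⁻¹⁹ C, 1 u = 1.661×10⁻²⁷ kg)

Only an electric field acts, so F = qE = (1.602×10⁻¹⁹ C)·(-200, -710, 0) = (-3.20×10⁻¹⁷, -1.14×10⁻¹⁶, 0) N.

F ≈ (-3.20×10⁻¹⁷, -1.14×10⁻¹⁶, 0) N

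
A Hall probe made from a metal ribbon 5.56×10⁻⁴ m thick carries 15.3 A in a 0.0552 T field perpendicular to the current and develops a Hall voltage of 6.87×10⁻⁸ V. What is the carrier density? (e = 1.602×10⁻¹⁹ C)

n ≈ 1.38×10²⁹ m⁻³

From V_H = IB/(n e t), n = IB/(V_H e t).
n = (15.3)(0.0552)/((6.87×10⁻⁸)(1.602×10⁻¹⁹)(5.56×10⁻⁴)) ≈ 1.38×10²⁹ m⁻³.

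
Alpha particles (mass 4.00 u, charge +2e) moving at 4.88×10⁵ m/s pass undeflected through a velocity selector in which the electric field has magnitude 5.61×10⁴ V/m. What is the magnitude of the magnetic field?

Balance of forces in the selector: qE = qvB ⇒ B = E/v.
B = 5.61×10⁴/4.88×10⁵ = 0.115 T.

B = 0.115 T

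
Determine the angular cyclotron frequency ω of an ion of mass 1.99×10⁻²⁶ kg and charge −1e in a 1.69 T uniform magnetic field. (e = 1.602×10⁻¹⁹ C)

ω = |q|B/m.
ω = (1.602×10⁻¹⁹)(1.69)/1.99×10⁻²⁶ ≈ 1.36×10⁷ rad/s.

ω ≈ 1.36×10⁷ rad/s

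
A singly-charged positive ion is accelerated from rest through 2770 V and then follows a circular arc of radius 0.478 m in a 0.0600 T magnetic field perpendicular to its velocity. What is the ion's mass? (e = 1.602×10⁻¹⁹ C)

m ≈ 2.38×10⁻²⁶ kg

Combine |q|V = ½mv² and r = mv/(|q|B): eliminate v to get m = qB²r²/(2V).
m = (1.602×10⁻¹⁹)(0.0600)²(0.478)²/(2·2770) ≈ 2.38×10⁻²⁶ kg.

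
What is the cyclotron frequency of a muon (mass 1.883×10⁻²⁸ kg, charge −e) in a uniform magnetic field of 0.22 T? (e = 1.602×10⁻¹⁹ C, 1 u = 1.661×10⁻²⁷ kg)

f ≈ 3.0×10⁷ Hz

f = |q|B/(2πm).
f = (1.602×10⁻¹⁹)(0.22)/(2π·1.883×10⁻²⁸) ≈ 3.0×10⁷ Hz.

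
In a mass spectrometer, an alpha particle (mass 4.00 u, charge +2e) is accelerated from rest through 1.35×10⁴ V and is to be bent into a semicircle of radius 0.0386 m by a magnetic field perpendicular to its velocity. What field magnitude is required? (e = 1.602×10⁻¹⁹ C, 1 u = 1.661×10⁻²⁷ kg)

B ≈ 0.613 T

v = √(2|q|V/m) = √(2·3.204×10⁻¹⁹·1.35×10⁴/6.644×10⁻²⁷) ≈ 1.141×10⁶ m/s.
B = mv/(|q|r) = (6.644×10⁻²⁷)(1.141×10⁶)/((3.204×10⁻¹⁹)(0.0386)) ≈ 0.613 T.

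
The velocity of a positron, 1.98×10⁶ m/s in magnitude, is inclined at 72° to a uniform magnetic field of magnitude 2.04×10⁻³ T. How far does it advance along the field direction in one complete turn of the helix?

p ≈ 0.0107 m

v∥ = v cosθ = 1.98×10⁶·cos72° ≈ 6.119×10⁵ m/s.
T = 2πm/(|q|B) = 2π(9.109×10⁻³¹)/((1.602×10⁻¹⁹)(2.04×10⁻³)) ≈ 1.751×10⁻⁸ s.
pitch = v∥ T = (6.119×10⁵)(1.751×10⁻⁸) ≈ 0.0107 m.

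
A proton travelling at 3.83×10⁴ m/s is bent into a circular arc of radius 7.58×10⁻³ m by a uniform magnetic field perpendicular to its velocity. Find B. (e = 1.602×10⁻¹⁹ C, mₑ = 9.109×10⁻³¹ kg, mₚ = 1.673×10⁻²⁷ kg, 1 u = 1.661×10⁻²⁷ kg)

From |q|vB = mv²/r, B = mv/(|q|r).
B = (1.673×10⁻²⁷)(3.83×10⁴)/((1.602×10⁻¹⁹)(7.58×10⁻³)) ≈ 0.0528 T.

B ≈ 0.0528 T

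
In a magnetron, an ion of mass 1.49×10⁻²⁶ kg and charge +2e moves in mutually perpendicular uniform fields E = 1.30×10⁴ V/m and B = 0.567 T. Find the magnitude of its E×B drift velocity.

v_d ≈ 2.29×10⁴ m/s

The steady drift has the magnetic force balancing the electric force, so v_d = E/B.
v_d = 1.30×10⁴/0.567 = 2.29×10⁴ m/s.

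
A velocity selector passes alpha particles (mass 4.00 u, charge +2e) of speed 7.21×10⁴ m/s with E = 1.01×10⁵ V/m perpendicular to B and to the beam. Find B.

B = 1.40 T

Balance of forces in the selector: qE = qvB ⇒ B = E/v.
B = 1.01×10⁵/7.21×10⁴ = 1.40 T.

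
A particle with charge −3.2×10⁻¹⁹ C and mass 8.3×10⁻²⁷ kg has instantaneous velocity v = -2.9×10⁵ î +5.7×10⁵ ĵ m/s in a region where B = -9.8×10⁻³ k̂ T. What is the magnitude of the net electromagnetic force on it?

|F| ≈ 2.01×10⁻¹⁵ N

v×B = (-5590, -2840, 0) N/C.
F = q v×B = (−3.2×10⁻¹⁹ C)·(-5590, -2840, 0) = (1.79×10⁻¹⁵, 9.09×10⁻¹⁶, 0) N.
|F| = 2.01×10⁻¹⁵ N.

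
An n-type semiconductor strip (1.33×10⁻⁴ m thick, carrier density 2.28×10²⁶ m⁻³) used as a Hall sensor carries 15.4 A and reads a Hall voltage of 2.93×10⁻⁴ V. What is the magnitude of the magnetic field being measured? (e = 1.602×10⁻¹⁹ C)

From V_H = IB/(n e t), B = V_H n e t / I.
B = (2.93×10⁻⁴)(2.28×10²⁶)(1.602×10⁻¹⁹)(1.33×10⁻⁴)/15.4 ≈ 0.0924 T.

B ≈ 0.0924 T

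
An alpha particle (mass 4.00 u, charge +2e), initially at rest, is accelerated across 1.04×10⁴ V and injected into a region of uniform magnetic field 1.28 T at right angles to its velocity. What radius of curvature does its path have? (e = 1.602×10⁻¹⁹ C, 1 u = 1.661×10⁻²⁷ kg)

r ≈ 0.0162 m

Acceleration: |q|V = ½mv² ⇒ v = √(2|q|V/m) = √(2·3.204×10⁻¹⁹·1.04×10⁴/6.644×10⁻²⁷) ≈ 1.002×10⁶ m/s.
In the field: r = mv/(|q|B) = (6.644×10⁻²⁷)(1.002×10⁶)/((3.204×10⁻¹⁹)(1.28)) ≈ 0.0162 m.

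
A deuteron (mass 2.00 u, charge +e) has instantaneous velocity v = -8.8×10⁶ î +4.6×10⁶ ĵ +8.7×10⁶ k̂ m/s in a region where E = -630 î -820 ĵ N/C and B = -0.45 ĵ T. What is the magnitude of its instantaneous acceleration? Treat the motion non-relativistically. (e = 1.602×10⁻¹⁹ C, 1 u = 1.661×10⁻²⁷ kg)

|a| ≈ 2.69×10¹⁴ m/s²

v×B = (3.92×10⁶, 0, 3.96×10⁶) N/C.
E + v×B = (3.91×10⁶, -820, 3.96×10⁶) N/C.
F = q(E + v×B) = (1.602×10⁻¹⁹ C)·(3.91×10⁶, -820, 3.96×10⁶) = (6.27×10⁻¹³, -1.31×10⁻¹⁶, 6.34×10⁻¹³) N.
|a| = |F|/m = 8.920×10⁻¹³/3.322×10⁻²⁷ ≈ 2.69×10¹⁴ m/s².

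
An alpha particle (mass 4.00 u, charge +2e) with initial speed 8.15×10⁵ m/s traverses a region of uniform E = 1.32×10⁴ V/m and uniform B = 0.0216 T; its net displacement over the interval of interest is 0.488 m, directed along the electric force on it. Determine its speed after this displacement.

v_f ≈ 1.13×10⁶ m/s

B does no work; ΔKE = |q|E d.
½mv_f² = ½mv₀² + |q|Ed = ½(6.644×10⁻²⁷)(8.15×10⁵)² + (3.204×10⁻¹⁹)(1.32×10⁴)(0.488) ≈ 2.207×10⁻¹⁵ J + 2.064×10⁻¹⁵ J ≈ 4.270×10⁻¹⁵ J.
v_f = √(2·4.270×10⁻¹⁵/6.644×10⁻²⁷) ≈ 1.13×10⁶ m/s.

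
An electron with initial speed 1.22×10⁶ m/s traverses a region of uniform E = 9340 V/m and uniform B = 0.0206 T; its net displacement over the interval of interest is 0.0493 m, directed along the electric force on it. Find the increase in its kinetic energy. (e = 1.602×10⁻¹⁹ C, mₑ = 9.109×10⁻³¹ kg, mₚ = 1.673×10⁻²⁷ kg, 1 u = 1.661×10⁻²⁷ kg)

ΔKE ≈ 7.38×10⁻¹⁷ J

The magnetic force is always ⟂ v and does no work; only the electric force changes KE.
ΔKE = F_E · d = |q|E d = (1.602×10⁻¹⁹)(9340)(0.0493) ≈ 7.38×10⁻¹⁷ J.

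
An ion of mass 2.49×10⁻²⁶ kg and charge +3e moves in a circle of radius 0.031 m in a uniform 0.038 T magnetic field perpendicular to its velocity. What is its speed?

From |q|vB = mv²/r, v = |q|Br/m.
v = (4.806×10⁻¹⁹)(0.038)(0.031)/2.49×10⁻²⁶ ≈ 2.3×10⁴ m/s.

v ≈ 2.3×10⁴ m/s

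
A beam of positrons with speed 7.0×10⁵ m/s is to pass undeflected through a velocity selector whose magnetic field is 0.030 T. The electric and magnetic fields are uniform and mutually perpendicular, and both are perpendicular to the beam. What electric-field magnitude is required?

For straight-line motion qE = qvB, so E = vB.
E = 7.0×10⁵ × 0.030 = 2.1×10⁴ V/m.

E = 2.1×10⁴ V/m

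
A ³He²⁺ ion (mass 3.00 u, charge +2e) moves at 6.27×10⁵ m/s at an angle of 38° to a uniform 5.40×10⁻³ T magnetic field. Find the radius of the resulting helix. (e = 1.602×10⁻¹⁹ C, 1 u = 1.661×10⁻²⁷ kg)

r ≈ 1.11 m

v⊥ = v sinθ = 6.27×10⁵·sin38° ≈ 3.860×10⁵ m/s.
r = m v⊥/(|q|B) = (4.983×10⁻²⁷)(3.860×10⁵)/((3.204×10⁻¹⁹)(5.40×10⁻³)) ≈ 1.11 m.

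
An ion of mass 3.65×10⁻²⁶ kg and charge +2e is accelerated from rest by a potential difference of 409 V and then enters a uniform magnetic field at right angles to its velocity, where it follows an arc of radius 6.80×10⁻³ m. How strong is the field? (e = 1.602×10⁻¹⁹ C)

B ≈ 1.42 T

v = √(2|q|V/m) = √(2·3.204×10⁻¹⁹·409/3.65×10⁻²⁶) ≈ 8.474×10⁴ m/s.
B = mv/(|q|r) = (3.65×10⁻²⁶)(8.474×10⁴)/((3.204×10⁻¹⁹)(6.80×10⁻³)) ≈ 1.42 T.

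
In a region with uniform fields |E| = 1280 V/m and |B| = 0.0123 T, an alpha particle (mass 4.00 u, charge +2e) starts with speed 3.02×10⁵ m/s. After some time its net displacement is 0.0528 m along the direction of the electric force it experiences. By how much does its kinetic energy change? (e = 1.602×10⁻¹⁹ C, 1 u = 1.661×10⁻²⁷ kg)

ΔKE ≈ 2.17×10⁻¹⁷ J

The magnetic force is always ⟂ v and does no work; only the electric force changes KE.
ΔKE = F_E · d = |q|E d = (3.204×10⁻¹⁹)(1280)(0.0528) ≈ 2.17×10⁻¹⁷ J.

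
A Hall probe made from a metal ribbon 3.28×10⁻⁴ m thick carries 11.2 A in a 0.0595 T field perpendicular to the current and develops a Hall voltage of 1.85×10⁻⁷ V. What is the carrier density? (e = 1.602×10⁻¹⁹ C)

n ≈ 6.86×10²⁸ m⁻³

From V_H = IB/(n e t), n = IB/(V_H e t).
n = (11.2)(0.0595)/((1.85×10⁻⁷)(1.602×10⁻¹⁹)(3.28×10⁻⁴)) ≈ 6.86×10²⁸ m⁻³.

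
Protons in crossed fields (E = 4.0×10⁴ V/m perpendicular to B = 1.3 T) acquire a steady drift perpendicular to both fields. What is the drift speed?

v_d ≈ 3.1×10⁴ m/s

The E×B drift speed is v_d = E/B.
v_d = 4.0×10⁴/1.3 = 3.1×10⁴ m/s.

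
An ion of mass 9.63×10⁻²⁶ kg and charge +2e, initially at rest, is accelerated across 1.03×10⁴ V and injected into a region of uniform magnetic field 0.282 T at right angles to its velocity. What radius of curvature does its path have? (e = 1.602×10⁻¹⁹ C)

r ≈ 0.279 m

Acceleration: |q|V = ½mv² ⇒ v = √(2|q|V/m) = √(2·3.204×10⁻¹⁹·1.03×10⁴/9.63×10⁻²⁶) ≈ 2.618×10⁵ m/s.
In the field: r = mv/(|q|B) = (9.63×10⁻²⁶)(2.618×10⁵)/((3.204×10⁻¹⁹)(0.282)) ≈ 0.279 m.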